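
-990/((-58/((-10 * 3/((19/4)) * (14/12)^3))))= -94325/551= -171.19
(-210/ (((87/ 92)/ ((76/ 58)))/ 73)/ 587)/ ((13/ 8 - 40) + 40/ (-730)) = 10432903040/ 11079368481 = 0.94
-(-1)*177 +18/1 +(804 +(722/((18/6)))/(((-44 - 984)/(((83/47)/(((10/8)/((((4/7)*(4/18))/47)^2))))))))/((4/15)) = 339948263611574/105902886159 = 3210.00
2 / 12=1 / 6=0.17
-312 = -312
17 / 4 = 4.25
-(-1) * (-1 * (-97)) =97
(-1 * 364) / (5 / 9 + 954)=-3276 / 8591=-0.38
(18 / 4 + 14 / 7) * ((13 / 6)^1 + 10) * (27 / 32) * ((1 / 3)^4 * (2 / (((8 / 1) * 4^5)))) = 949 / 4718592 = 0.00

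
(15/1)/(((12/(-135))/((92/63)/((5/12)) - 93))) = 422865/28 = 15102.32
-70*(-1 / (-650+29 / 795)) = -0.11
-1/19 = -0.05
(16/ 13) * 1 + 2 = 42/ 13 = 3.23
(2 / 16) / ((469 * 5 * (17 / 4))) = 1 / 79730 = 0.00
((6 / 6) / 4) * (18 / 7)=9 / 14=0.64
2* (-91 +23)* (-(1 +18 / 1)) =2584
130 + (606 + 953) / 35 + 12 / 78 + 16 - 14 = 176.70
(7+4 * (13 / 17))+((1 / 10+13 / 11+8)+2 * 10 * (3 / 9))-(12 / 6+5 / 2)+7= 79963 / 2805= 28.51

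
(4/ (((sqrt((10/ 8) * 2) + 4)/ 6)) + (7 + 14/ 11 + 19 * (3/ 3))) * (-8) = -27232/ 99 + 64 * sqrt(10)/ 9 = -252.58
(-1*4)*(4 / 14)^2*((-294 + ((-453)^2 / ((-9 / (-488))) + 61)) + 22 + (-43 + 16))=-178026400 / 49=-3633191.84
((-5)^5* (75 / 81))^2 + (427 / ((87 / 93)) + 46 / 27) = 177011638916 / 21141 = 8372907.57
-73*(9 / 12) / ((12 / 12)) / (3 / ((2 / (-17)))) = 73 / 34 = 2.15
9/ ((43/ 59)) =531/ 43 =12.35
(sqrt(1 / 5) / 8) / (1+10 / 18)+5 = 9 * sqrt(5) / 560+5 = 5.04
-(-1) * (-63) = -63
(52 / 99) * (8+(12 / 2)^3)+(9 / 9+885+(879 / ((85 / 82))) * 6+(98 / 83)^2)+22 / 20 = 706550856733 / 115941870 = 6094.01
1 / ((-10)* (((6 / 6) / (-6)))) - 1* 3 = -12 / 5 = -2.40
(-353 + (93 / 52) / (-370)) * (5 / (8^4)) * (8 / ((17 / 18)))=-61126317 / 16746496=-3.65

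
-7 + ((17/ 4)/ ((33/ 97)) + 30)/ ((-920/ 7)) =-7.32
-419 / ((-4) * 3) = 419 / 12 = 34.92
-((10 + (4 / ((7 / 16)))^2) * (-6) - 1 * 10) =28006 / 49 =571.55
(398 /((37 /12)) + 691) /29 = 30343 /1073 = 28.28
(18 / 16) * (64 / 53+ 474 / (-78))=-30195 / 5512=-5.48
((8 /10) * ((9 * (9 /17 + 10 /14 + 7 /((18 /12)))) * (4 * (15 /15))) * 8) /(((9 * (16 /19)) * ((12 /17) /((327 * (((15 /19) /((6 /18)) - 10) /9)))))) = -13339420 /189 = -70578.94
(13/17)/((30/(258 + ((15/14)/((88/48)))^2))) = 6637397/1007930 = 6.59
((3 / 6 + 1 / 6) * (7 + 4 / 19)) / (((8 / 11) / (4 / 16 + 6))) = 37675 / 912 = 41.31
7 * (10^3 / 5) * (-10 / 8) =-1750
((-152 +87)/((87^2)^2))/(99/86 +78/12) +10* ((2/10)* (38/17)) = 1432473136529/320421633273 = 4.47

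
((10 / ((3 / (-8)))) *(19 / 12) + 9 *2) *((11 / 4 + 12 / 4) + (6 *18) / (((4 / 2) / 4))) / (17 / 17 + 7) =-96683 / 144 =-671.41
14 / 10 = 7 / 5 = 1.40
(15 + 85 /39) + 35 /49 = 4885 /273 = 17.89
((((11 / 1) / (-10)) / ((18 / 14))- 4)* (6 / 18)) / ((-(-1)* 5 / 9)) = -437 / 150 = -2.91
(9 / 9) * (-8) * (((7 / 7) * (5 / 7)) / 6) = -20 / 21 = -0.95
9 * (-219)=-1971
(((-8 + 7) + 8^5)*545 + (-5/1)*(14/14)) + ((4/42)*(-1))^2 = 7875382414/441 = 17858010.01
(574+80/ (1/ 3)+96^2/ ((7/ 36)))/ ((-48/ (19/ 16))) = -3206003/ 2688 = -1192.71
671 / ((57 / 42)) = 494.42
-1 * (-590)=590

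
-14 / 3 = -4.67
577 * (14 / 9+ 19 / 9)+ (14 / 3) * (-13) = 2055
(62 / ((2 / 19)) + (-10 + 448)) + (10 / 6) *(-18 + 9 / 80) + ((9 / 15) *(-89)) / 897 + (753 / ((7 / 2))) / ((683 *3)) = 114045077921 / 114361520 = 997.23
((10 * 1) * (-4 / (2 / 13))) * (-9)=2340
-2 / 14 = -1 / 7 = -0.14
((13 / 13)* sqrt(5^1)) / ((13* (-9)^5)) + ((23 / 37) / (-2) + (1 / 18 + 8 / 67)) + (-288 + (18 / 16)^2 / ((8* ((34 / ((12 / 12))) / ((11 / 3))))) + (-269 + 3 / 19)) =-4110041623379 / 7379407872 - sqrt(5) / 767637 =-556.96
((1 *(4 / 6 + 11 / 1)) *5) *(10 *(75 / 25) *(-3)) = -5250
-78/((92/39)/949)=-1443429/46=-31378.89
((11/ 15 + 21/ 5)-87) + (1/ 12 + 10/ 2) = -4619/ 60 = -76.98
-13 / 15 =-0.87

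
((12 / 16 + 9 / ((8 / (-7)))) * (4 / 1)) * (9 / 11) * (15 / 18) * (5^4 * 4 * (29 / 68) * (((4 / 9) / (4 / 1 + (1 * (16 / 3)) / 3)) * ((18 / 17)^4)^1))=-406699987500 / 203039551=-2003.06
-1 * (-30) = 30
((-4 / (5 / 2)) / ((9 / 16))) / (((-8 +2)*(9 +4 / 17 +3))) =0.04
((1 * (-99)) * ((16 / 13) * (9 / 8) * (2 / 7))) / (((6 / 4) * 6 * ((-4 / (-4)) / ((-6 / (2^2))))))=6.53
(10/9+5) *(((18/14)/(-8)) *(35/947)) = -275/7576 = -0.04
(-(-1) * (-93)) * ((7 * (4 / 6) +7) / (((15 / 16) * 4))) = -289.33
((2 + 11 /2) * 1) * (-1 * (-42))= 315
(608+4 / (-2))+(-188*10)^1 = -1274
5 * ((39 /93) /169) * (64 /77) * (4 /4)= 320 /31031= 0.01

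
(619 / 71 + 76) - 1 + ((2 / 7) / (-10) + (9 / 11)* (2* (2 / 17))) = 83.88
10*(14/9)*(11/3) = 1540/27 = 57.04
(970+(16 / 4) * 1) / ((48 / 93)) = 1887.12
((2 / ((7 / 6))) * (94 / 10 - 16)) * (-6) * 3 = 7128 / 35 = 203.66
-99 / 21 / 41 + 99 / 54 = 2959 / 1722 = 1.72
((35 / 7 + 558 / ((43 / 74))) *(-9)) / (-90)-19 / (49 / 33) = 1764233 / 21070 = 83.73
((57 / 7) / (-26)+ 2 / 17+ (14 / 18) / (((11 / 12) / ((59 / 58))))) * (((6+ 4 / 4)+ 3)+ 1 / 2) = 1976659 / 281996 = 7.01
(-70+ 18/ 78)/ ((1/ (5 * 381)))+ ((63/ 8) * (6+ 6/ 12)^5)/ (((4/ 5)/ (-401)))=-611467681875/ 13312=-45933569.85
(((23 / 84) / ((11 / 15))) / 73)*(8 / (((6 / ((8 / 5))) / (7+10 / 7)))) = 10856 / 118041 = 0.09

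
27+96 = 123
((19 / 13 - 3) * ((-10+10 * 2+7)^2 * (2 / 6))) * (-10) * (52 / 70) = 23120 / 21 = 1100.95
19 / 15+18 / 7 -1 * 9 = -542 / 105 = -5.16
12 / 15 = 4 / 5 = 0.80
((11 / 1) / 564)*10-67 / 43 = -16529 / 12126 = -1.36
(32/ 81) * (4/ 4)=32/ 81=0.40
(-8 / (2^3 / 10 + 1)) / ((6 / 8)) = -160 / 27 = -5.93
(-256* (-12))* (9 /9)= 3072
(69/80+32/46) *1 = 2867/1840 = 1.56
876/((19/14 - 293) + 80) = -12264/2963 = -4.14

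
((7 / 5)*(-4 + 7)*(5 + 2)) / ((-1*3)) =-49 / 5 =-9.80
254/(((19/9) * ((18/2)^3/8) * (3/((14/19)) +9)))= 28448/281637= 0.10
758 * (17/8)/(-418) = -6443/1672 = -3.85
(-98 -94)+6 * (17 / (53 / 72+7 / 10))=-120.97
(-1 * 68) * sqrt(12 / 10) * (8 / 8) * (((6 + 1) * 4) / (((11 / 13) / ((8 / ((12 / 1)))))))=-49504 * sqrt(30) / 165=-1643.30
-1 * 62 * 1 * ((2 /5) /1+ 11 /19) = -5766 /95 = -60.69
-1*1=-1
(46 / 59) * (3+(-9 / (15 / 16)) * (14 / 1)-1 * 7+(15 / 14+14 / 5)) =-216591 / 2065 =-104.89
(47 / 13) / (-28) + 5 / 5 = 0.87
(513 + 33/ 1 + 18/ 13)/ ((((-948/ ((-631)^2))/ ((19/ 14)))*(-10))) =4486079987/ 143780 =31201.00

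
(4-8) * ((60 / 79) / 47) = -240 / 3713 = -0.06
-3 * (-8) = 24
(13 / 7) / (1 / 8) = 104 / 7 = 14.86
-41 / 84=-0.49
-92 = -92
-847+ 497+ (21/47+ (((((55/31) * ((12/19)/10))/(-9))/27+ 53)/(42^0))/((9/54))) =-31.56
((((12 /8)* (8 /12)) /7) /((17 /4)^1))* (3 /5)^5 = 972 /371875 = 0.00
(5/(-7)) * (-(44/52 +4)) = 45/13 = 3.46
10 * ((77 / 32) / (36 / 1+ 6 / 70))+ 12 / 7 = 2.38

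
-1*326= -326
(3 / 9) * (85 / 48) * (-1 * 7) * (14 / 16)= -4165 / 1152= -3.62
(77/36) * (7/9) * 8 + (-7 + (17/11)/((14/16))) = 50363/6237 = 8.07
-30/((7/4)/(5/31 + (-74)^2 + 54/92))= -468590580/4991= -93887.11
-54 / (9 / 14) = -84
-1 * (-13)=13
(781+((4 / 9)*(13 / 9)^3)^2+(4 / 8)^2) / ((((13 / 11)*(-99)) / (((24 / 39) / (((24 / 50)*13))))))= -3370747972525 / 5106976885998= -0.66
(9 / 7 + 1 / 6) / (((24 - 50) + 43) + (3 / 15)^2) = 1525 / 17892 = 0.09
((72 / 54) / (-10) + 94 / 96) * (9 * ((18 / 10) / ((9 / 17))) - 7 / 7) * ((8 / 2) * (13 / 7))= 13949 / 75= 185.99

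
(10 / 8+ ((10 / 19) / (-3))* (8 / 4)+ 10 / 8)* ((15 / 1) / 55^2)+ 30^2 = 4138249 / 4598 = 900.01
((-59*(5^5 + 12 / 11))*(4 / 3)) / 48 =-2028833 / 396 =-5123.32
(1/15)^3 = 1/3375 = 0.00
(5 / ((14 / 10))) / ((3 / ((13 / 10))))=65 / 42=1.55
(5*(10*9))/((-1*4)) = -225/2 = -112.50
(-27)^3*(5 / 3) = -32805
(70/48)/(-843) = -35/20232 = -0.00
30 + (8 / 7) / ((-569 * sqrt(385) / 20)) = 30.00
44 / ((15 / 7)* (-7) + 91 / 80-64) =-3520 / 6229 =-0.57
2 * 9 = 18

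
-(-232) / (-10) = -116 / 5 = -23.20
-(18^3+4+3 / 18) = -35017 / 6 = -5836.17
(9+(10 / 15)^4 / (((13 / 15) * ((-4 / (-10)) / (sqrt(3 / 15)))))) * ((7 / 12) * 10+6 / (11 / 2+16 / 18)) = 62.68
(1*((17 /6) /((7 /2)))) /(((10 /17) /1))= 289 /210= 1.38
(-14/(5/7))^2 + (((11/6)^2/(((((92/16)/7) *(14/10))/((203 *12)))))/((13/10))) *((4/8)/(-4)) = -6737087/22425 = -300.43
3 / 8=0.38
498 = 498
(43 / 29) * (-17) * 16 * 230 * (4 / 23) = -467840 / 29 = -16132.41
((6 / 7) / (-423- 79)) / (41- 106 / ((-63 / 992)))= -27 / 27041485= -0.00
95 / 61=1.56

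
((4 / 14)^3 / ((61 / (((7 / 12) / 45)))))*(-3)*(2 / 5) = -4 / 672525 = -0.00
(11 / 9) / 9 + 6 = 497 / 81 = 6.14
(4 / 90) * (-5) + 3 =25 / 9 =2.78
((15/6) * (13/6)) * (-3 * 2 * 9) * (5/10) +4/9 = -5249/36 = -145.81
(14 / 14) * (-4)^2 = 16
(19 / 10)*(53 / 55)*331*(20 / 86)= 333317 / 2365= 140.94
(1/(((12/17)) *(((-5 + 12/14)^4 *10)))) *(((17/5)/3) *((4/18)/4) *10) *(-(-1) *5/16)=693889/7333089408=0.00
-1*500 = -500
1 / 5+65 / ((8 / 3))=983 / 40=24.58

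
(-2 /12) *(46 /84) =-23 /252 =-0.09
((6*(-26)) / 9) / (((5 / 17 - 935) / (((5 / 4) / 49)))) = 221 / 467166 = 0.00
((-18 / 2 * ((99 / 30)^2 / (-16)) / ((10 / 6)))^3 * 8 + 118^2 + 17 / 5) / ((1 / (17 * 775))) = 483139668245826829 / 2560000000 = 188726432.91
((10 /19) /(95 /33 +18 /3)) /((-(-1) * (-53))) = -330 /295051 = -0.00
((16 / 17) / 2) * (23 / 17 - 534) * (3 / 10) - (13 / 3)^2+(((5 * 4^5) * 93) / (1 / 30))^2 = 530748384214795571 / 2601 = 204055511039906.02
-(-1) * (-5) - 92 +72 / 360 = -484 / 5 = -96.80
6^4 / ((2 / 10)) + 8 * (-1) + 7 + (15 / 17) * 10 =110293 / 17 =6487.82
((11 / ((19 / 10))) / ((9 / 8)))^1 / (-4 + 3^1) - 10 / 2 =-1735 / 171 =-10.15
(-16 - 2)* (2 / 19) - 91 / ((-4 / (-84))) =-1912.89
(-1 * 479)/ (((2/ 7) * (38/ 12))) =-10059/ 19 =-529.42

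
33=33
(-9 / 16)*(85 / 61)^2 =-65025 / 59536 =-1.09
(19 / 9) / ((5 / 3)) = 19 / 15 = 1.27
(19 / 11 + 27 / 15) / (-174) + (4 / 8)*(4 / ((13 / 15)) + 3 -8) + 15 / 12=258131 / 248820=1.04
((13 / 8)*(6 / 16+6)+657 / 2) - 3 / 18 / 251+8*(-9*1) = 12860455 / 48192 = 266.86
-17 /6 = -2.83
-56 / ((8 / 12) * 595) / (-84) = 1 / 595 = 0.00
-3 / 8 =-0.38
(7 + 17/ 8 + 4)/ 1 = 105/ 8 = 13.12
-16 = -16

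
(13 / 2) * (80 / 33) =520 / 33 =15.76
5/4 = 1.25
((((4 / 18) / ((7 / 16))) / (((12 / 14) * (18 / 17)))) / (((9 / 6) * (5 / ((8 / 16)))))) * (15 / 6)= 68 / 729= 0.09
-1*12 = -12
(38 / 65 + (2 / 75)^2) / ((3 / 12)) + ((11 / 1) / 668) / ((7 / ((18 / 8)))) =3209513807 / 1367730000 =2.35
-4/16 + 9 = 35/4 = 8.75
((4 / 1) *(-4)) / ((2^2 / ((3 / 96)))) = -1 / 8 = -0.12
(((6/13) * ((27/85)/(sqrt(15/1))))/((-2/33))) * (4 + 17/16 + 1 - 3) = -43659 * sqrt(15)/88400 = -1.91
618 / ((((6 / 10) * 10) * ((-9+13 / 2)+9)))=206 / 13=15.85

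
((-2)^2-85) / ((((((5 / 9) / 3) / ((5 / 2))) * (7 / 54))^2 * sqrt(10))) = -43046721 * sqrt(10) / 490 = -277807.52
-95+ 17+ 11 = -67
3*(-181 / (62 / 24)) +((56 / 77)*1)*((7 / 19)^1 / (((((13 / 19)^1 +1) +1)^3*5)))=-47538838684 / 226169955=-210.19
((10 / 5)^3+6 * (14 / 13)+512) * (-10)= -68440 / 13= -5264.62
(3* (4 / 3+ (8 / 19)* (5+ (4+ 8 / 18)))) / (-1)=-908 / 57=-15.93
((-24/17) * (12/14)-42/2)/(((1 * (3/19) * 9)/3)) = -16739/357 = -46.89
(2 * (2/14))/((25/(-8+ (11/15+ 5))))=-0.03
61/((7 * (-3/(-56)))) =488/3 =162.67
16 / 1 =16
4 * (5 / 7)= 20 / 7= 2.86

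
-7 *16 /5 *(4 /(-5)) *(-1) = -17.92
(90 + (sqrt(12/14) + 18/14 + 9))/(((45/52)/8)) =416 * sqrt(42)/315 + 32448/35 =935.64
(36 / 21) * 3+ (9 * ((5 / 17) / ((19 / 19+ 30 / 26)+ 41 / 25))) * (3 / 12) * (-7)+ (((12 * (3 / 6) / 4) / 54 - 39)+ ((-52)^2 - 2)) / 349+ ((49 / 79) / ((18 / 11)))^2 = 134563797063649 / 11505146372748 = 11.70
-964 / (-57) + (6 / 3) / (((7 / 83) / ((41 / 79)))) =921034 / 31521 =29.22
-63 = -63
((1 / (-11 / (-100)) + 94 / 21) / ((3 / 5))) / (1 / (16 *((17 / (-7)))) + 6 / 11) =852448 / 19593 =43.51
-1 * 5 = -5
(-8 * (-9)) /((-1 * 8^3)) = -0.14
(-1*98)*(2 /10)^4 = -98 /625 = -0.16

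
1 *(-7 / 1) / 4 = -1.75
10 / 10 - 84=-83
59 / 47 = 1.26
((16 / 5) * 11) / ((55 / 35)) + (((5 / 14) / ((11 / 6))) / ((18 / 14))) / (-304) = 1123559 / 50160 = 22.40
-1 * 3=-3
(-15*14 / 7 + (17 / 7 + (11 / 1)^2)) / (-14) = -327 / 49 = -6.67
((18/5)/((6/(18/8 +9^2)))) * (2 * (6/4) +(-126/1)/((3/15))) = -626373/20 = -31318.65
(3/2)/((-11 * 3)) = -1/22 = -0.05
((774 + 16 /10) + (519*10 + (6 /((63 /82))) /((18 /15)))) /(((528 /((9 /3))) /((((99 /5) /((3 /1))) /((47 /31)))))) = 29158817 /197400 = 147.71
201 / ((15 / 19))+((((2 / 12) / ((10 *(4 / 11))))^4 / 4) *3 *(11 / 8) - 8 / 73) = 657457950188723 / 2583429120000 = 254.49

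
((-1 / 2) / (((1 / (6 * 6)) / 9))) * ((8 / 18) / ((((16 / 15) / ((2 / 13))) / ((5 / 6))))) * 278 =-31275 / 13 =-2405.77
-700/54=-350/27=-12.96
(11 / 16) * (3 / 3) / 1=11 / 16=0.69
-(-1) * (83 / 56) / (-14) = -83 / 784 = -0.11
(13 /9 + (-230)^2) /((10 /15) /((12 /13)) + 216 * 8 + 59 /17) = 30.54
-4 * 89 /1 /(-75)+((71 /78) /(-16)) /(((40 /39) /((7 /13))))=1177313 /249600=4.72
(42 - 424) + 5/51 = -19477/51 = -381.90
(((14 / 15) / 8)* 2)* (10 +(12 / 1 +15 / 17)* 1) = 2723 / 510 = 5.34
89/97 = 0.92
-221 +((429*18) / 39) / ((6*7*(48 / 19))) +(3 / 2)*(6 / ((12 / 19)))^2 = -9381 / 112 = -83.76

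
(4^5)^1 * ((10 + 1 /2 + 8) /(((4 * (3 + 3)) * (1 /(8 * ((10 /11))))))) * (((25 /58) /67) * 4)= 9472000 /64119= 147.73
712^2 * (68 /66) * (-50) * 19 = -16374291200 /33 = -496190642.42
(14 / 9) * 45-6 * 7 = 28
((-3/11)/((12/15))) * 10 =-75/22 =-3.41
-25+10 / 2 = -20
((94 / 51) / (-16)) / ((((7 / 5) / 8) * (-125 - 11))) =235 / 48552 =0.00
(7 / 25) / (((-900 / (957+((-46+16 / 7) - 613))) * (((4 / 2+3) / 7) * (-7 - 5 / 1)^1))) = 7357 / 675000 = 0.01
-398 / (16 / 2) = -49.75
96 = 96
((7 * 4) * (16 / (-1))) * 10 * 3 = -13440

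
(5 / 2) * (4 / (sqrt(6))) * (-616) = -3080 * sqrt(6) / 3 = -2514.81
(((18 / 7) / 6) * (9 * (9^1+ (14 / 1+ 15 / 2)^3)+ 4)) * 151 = 324458079 / 56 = 5793894.27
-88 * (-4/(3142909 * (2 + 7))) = 32/2571471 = 0.00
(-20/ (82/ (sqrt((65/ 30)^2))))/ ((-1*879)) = 65/ 108117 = 0.00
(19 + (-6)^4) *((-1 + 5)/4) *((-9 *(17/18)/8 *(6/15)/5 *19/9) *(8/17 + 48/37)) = -694583/1665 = -417.17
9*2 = 18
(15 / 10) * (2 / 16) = 3 / 16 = 0.19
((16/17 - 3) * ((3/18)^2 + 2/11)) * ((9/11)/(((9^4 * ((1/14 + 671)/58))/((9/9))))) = -117943/25358940783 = -0.00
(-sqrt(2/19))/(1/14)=-14 * sqrt(38)/19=-4.54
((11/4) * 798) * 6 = 13167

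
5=5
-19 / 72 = -0.26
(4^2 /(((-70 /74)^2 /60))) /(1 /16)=17165.58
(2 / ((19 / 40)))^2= 6400 / 361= 17.73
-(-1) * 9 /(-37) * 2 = -18 /37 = -0.49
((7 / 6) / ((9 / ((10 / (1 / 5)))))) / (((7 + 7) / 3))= 25 / 18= 1.39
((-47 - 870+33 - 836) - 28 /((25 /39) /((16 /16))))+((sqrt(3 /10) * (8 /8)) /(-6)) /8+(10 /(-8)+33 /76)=-1764.51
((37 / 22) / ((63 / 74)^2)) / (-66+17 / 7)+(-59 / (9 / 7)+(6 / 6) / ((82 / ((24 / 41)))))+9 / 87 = -6198795165124 / 135301143285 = -45.81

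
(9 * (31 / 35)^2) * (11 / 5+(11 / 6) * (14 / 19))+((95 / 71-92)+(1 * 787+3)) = 5985517191 / 8262625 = 724.41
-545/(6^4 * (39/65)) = -2725/3888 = -0.70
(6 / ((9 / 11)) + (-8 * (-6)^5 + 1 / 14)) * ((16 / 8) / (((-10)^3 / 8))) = -2613047 / 2625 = -995.45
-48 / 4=-12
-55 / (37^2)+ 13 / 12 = 17137 / 16428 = 1.04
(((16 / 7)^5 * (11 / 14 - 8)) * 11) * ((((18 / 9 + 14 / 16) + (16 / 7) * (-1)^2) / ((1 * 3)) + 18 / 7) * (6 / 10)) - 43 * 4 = -7600659228 / 588245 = -12920.91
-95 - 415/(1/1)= -510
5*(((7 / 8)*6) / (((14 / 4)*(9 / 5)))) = 4.17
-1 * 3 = -3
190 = 190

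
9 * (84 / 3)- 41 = 211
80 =80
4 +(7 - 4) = 7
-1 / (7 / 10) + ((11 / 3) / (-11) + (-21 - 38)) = -1276 / 21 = -60.76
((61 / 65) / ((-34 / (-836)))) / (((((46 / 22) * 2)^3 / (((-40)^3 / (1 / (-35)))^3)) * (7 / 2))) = 2724583935180800000000000 / 2688907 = 1013268192310407165.44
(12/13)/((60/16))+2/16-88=-87.63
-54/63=-6/7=-0.86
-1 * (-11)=11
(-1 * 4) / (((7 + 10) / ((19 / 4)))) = -19 / 17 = -1.12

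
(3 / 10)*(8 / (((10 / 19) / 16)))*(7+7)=25536 / 25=1021.44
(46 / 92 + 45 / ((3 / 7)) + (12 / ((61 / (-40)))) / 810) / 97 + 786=251488633 / 319518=787.09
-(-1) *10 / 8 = 5 / 4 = 1.25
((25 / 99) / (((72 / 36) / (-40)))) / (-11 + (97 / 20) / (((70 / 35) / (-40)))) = 0.05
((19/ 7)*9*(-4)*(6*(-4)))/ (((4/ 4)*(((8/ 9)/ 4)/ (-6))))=-443232/ 7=-63318.86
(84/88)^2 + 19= 9637/484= 19.91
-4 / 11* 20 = -80 / 11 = -7.27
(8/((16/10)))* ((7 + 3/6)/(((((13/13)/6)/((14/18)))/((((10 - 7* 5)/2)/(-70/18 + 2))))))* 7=275625/34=8106.62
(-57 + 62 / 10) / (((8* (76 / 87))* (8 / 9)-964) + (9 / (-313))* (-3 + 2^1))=62250066 / 1173633385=0.05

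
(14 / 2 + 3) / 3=10 / 3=3.33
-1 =-1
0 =0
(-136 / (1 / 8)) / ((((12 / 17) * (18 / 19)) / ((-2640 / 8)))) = 4832080 / 9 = 536897.78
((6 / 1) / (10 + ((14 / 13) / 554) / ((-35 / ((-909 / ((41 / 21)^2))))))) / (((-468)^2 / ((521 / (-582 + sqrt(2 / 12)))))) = -117659485345 / 48042685600666926-1212984385 * sqrt(6) / 1729536681624009336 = -0.00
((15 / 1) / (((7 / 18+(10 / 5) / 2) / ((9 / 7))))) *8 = 3888 / 35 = 111.09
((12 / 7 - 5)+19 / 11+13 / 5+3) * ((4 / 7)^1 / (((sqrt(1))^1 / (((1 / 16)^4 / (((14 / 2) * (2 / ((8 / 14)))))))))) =389 / 270448640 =0.00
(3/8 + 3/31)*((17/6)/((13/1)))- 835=-414109/496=-834.90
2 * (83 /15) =166 /15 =11.07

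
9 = 9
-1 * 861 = -861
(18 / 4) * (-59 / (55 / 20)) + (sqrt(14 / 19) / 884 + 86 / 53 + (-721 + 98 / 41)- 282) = -26186515 / 23903 + sqrt(266) / 16796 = -1095.53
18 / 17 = 1.06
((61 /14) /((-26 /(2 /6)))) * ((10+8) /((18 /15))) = -305 /364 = -0.84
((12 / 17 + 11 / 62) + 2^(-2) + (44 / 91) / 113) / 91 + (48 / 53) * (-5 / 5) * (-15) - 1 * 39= -25.40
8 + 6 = 14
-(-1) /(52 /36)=9 /13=0.69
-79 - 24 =-103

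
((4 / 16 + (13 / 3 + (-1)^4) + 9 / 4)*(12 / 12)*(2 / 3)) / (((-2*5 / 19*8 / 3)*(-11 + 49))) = -47 / 480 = -0.10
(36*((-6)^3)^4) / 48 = 1632586752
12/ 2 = 6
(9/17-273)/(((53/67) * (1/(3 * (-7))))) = 6517224/901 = 7233.32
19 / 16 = 1.19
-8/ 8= -1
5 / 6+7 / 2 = 13 / 3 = 4.33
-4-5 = -9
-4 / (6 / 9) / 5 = -6 / 5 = -1.20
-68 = -68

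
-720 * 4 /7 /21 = -960 /49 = -19.59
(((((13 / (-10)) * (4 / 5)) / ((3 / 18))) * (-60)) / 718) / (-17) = -936 / 30515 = -0.03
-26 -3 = -29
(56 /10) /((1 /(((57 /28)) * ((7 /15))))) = 133 /25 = 5.32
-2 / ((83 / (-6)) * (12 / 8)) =0.10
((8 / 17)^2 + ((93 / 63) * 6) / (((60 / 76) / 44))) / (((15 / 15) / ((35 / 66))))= 261.90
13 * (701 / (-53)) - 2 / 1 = -9219 / 53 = -173.94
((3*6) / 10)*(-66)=-594 / 5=-118.80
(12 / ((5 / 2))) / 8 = 3 / 5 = 0.60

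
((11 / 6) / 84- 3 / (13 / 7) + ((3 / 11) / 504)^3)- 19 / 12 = -260646429107 / 82044458496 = -3.18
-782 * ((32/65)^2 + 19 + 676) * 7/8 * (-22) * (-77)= -6809592920361/8450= -805868984.66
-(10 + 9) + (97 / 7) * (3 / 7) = -640 / 49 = -13.06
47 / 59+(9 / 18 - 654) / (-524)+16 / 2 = 621025 / 61832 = 10.04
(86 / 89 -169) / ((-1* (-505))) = -2991 / 8989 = -0.33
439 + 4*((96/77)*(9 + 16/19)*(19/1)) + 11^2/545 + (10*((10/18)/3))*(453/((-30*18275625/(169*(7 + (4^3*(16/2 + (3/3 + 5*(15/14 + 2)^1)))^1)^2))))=388877199253709/527094610875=737.77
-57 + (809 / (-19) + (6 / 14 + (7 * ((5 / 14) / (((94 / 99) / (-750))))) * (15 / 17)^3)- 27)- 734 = -136154858675 / 61422326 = -2216.70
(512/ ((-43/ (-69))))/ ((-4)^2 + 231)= 35328/ 10621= 3.33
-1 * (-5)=5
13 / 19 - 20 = -367 / 19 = -19.32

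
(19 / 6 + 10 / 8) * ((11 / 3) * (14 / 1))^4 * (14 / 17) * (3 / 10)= 52167112844 / 6885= 7576922.71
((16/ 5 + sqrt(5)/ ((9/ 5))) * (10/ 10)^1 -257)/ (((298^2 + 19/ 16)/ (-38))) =771552/ 7104415 -3040 * sqrt(5)/ 12787947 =0.11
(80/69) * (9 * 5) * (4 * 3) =14400/23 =626.09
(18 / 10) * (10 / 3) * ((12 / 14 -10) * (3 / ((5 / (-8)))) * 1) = 9216 / 35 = 263.31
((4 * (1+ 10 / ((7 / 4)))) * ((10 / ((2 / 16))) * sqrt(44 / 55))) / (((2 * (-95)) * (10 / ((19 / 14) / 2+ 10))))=-112424 * sqrt(5) / 23275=-10.80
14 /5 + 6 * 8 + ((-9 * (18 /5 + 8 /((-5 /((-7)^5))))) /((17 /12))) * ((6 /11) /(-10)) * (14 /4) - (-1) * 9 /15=152733811 /4675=32670.33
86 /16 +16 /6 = 8.04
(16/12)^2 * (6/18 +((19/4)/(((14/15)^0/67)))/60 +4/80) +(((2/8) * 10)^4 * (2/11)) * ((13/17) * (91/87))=6166069/390456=15.79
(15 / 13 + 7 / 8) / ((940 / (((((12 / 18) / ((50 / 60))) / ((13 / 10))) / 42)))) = 211 / 6672120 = 0.00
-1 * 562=-562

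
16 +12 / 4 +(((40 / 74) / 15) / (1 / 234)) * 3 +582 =626.30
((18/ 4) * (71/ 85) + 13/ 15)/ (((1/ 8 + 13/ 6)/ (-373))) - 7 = -3552353/ 4675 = -759.86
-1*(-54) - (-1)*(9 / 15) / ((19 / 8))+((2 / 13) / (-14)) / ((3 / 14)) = 200816 / 3705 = 54.20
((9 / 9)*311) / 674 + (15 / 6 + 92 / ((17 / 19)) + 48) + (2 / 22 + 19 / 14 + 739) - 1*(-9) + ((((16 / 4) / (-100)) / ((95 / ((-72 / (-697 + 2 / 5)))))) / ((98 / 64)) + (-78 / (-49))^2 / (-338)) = 50245181400940753 / 55628613775350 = 903.23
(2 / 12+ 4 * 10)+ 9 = 295 / 6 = 49.17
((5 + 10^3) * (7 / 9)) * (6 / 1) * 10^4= 46900000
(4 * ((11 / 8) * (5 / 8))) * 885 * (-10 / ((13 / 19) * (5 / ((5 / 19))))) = -243375 / 104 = -2340.14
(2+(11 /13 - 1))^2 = 576 /169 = 3.41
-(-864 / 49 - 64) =4000 / 49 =81.63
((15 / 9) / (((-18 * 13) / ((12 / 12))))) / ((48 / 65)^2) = -1625 / 124416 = -0.01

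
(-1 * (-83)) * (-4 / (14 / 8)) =-1328 / 7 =-189.71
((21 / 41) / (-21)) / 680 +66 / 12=5.50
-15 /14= -1.07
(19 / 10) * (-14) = -133 / 5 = -26.60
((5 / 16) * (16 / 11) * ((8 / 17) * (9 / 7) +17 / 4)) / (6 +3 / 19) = 219545 / 612612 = 0.36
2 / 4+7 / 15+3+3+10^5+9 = 3000479 / 30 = 100015.97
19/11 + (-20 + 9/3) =-168/11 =-15.27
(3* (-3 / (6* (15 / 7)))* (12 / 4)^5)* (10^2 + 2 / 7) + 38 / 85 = -1449943 / 85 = -17058.15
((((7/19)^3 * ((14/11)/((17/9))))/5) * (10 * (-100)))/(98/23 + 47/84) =-16699435200/11945161129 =-1.40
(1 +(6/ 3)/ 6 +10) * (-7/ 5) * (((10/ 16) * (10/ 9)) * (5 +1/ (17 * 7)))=-1490/ 27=-55.19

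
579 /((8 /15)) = 8685 /8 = 1085.62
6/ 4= 3/ 2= 1.50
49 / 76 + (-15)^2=17149 / 76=225.64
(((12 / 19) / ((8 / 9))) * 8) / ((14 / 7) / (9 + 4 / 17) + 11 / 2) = 33912 / 34105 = 0.99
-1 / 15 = -0.07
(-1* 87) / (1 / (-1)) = 87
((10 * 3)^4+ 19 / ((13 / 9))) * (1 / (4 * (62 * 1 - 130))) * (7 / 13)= -73711197 / 45968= -1603.53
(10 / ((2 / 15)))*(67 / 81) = 62.04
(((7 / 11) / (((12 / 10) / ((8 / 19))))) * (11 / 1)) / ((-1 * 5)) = -28 / 57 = -0.49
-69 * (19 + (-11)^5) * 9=100000872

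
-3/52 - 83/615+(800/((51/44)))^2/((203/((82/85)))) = 216595495143263/95684703660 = 2263.64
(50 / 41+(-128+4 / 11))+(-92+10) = -208.42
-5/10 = -1/2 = -0.50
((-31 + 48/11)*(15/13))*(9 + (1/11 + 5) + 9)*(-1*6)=6697980/1573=4258.09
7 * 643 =4501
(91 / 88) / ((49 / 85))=1105 / 616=1.79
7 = 7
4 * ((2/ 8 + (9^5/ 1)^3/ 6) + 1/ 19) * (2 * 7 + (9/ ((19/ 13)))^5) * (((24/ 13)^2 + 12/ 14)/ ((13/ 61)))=17627572348389450267798795978066/ 723518603899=24363675313109407583.97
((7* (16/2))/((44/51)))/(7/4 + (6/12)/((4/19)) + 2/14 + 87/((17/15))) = 679728/848573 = 0.80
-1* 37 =-37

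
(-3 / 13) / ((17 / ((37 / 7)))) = -111 / 1547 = -0.07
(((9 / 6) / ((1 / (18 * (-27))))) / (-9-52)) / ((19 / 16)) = 11664 / 1159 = 10.06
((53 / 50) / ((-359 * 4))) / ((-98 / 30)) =159 / 703640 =0.00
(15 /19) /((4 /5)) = 75 /76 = 0.99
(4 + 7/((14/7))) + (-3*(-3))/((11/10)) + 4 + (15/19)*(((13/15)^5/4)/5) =4169002973/211612500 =19.70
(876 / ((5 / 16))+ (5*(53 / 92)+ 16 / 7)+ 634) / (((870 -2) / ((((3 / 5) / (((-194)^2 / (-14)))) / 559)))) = -33253257 / 21000654656800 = -0.00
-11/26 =-0.42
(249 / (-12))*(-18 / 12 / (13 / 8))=249 / 13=19.15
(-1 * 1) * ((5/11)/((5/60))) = -60/11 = -5.45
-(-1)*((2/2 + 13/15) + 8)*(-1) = -148/15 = -9.87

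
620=620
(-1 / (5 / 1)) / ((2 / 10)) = -1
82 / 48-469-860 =-1327.29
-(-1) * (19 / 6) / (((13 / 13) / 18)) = 57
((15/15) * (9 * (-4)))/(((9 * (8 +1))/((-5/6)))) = 10/27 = 0.37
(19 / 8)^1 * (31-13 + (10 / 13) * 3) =627 / 13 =48.23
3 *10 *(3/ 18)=5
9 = 9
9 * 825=7425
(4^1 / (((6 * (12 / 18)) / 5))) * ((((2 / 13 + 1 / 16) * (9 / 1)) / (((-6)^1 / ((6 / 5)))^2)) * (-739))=-59859 / 208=-287.78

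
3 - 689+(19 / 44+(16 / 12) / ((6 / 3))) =-90407 / 132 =-684.90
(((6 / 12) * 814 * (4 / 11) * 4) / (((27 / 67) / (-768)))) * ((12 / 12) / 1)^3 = -10153984 / 9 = -1128220.44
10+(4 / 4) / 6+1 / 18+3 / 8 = 763 / 72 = 10.60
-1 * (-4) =4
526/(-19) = -526/19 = -27.68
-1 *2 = -2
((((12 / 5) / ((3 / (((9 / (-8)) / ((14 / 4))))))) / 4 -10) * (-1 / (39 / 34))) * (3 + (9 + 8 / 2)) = 191624 / 1365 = 140.38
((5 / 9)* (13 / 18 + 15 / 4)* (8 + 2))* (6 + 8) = 28175 / 81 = 347.84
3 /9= 1 /3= 0.33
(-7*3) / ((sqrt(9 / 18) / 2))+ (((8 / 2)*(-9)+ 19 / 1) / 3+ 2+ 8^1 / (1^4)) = 13 / 3 - 42*sqrt(2) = -55.06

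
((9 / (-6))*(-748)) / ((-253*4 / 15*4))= -765 / 184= -4.16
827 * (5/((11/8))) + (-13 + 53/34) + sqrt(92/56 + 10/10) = 2997.46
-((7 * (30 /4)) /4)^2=-11025 /64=-172.27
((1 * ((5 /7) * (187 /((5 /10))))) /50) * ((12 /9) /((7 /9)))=2244 /245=9.16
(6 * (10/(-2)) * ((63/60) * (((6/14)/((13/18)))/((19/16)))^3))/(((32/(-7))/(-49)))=-634894848/15069223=-42.13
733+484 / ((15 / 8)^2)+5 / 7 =1372432 / 1575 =871.39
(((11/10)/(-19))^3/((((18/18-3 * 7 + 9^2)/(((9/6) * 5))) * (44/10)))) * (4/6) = -121/33471920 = -0.00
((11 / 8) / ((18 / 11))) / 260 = 121 / 37440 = 0.00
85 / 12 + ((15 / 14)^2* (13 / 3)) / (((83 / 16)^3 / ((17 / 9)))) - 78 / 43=77152860997 / 14457062508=5.34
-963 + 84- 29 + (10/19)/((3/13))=-51626/57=-905.72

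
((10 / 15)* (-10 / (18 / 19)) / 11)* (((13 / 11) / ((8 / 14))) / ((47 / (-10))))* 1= 43225 / 153549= 0.28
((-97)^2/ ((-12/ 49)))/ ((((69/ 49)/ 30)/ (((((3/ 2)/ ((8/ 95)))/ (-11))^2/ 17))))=-3058257843375/ 24223232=-126253.09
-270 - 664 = -934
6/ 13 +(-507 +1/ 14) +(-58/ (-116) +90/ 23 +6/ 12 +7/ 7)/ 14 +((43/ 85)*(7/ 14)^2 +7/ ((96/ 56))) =-267836797/ 533715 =-501.83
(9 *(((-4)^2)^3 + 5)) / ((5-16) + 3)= -36909 / 8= -4613.62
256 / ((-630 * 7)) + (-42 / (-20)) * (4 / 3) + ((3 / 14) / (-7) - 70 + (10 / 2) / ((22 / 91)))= -1130449 / 24255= -46.61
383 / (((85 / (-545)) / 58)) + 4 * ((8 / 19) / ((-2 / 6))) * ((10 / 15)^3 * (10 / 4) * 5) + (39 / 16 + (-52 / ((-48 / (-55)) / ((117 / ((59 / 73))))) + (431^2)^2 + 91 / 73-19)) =6912689743760545435 / 200327184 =34506998030.58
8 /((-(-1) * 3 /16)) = 128 /3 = 42.67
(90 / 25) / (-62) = -9 / 155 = -0.06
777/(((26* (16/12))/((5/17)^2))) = 58275/30056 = 1.94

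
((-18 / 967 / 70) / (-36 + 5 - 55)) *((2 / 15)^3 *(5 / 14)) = 2 / 764050875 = 0.00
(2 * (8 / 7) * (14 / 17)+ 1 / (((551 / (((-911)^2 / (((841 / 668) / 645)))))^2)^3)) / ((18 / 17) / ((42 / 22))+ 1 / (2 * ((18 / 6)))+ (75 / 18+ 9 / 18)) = 1492573745646399997894628298987446963010730745025696076245321021819434304 / 38089717724866654108319554945759312327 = 39185739217804225805188320000000000.00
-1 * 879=-879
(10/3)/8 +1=17/12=1.42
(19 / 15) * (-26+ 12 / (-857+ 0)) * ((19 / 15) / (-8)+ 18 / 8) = -53160043 / 771300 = -68.92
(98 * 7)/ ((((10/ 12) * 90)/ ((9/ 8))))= 1029/ 100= 10.29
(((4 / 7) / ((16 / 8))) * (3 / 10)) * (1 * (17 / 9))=17 / 105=0.16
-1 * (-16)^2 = -256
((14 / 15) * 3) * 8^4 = 57344 / 5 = 11468.80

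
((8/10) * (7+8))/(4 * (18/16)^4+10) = 12288/16801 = 0.73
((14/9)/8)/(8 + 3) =7/396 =0.02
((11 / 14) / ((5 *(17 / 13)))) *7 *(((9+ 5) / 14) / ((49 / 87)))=12441 / 8330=1.49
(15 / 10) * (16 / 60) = 2 / 5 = 0.40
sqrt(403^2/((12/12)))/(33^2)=0.37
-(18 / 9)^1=-2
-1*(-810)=810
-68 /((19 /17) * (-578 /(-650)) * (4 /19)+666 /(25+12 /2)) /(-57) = 342550 /6228903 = 0.05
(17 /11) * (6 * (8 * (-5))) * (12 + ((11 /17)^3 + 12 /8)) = -16237560 /3179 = -5107.76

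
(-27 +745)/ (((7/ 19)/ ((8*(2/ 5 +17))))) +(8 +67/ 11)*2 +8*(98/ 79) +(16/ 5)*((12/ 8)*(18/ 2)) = 8253481926/ 30415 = 271362.22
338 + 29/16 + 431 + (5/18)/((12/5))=333041/432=770.93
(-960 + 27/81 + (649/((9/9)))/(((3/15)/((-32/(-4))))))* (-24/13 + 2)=150002/39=3846.21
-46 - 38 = -84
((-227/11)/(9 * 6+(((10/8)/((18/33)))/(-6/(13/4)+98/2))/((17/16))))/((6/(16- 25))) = 21290103/37171904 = 0.57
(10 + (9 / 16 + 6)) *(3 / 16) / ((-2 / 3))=-2385 / 512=-4.66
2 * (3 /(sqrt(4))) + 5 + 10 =18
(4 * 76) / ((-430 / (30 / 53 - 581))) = 4675976 / 11395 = 410.35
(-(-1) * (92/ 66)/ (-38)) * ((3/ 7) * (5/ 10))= -23/ 2926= -0.01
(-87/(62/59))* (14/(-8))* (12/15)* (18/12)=173.86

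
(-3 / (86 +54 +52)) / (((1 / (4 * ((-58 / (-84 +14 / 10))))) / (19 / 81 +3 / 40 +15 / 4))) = -54491 / 305856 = -0.18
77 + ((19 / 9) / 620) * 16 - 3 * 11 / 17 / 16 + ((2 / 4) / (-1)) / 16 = 58359319 / 758880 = 76.90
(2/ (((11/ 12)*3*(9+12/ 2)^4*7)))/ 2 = 4/ 3898125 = 0.00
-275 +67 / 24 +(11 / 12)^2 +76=-195.37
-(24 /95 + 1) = -1.25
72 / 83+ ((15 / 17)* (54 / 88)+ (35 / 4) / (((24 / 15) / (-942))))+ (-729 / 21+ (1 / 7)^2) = -63091629709 / 12168464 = -5184.85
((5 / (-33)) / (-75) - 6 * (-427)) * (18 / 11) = 4192.37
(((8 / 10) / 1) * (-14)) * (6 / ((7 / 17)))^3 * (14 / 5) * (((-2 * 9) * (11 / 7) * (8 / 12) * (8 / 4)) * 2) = 8965085184 / 1225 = 7318436.88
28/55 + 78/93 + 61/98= 329209/167090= 1.97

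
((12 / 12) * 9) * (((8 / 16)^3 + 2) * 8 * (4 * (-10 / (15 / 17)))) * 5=-34680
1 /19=0.05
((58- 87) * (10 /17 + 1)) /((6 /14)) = -1827 /17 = -107.47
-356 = -356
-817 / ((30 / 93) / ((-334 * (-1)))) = -4229609 / 5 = -845921.80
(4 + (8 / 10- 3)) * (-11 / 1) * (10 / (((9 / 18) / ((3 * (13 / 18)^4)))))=-314171 / 972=-323.22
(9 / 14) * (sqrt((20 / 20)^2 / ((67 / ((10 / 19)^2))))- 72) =-324 / 7+45 * sqrt(67) / 8911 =-46.24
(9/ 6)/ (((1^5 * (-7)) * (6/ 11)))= -0.39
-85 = -85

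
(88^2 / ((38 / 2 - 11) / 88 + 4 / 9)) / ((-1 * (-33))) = 23232 / 53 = 438.34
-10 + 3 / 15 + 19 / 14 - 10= -1291 / 70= -18.44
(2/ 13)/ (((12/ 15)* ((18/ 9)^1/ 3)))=15/ 52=0.29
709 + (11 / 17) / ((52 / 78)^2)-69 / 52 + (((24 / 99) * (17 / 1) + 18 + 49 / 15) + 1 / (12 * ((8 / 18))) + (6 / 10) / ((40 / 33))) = 2144723509 / 2917200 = 735.20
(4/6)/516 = 1/774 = 0.00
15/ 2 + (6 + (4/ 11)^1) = 305/ 22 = 13.86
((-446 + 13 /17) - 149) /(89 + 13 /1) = -5051 /867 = -5.83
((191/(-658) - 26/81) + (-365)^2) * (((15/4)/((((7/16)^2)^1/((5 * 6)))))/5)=2272189910720/145089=15660662.84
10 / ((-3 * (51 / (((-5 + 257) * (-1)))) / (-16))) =-4480 / 17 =-263.53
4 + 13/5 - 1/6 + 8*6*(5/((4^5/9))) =8201/960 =8.54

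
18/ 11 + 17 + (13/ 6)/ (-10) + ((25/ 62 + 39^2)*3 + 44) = 94660837/ 20460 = 4626.63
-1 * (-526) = 526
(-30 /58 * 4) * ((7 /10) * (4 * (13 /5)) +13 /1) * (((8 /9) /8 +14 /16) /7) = -11999 /2030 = -5.91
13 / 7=1.86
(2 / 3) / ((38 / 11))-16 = -901 / 57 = -15.81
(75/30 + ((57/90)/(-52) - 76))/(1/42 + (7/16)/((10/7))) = -3211012/14417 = -222.72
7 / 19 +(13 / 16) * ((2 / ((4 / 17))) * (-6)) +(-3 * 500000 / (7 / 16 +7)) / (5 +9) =-3658400005 / 253232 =-14446.83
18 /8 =2.25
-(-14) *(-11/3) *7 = -1078/3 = -359.33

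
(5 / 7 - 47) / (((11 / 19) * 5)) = -6156 / 385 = -15.99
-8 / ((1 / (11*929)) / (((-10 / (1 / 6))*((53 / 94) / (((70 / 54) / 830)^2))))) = 2611194455200320 / 2303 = 1133823037429.58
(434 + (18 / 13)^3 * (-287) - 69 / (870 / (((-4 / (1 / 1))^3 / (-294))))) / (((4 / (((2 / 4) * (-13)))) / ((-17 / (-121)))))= 11864226271 / 158498340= 74.85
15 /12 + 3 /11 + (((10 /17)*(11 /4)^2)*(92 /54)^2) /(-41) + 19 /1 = 451785049 /22356972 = 20.21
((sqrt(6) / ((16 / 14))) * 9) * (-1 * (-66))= 2079 * sqrt(6) / 4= 1273.12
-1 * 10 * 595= -5950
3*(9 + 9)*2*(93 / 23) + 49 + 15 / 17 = 486.58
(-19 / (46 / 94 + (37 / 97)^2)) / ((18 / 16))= -33608948 / 1263375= -26.60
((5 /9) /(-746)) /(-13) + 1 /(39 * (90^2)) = 7123 /117830700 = 0.00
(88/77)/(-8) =-1/7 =-0.14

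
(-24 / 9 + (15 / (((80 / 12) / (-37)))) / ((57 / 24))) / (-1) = 2150 / 57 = 37.72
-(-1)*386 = 386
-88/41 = -2.15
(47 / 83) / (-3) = -47 / 249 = -0.19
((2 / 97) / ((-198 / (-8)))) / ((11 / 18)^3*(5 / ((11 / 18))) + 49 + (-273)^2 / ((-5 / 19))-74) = -1440 / 489580144933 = -0.00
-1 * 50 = -50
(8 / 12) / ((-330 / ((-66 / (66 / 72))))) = 0.15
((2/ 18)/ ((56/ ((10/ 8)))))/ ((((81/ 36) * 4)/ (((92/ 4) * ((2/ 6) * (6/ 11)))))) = 115/ 99792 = 0.00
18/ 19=0.95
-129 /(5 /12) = -1548 /5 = -309.60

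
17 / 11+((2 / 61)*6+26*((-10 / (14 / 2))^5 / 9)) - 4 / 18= -1590328547 / 101497473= -15.67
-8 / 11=-0.73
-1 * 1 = -1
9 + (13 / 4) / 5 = 193 / 20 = 9.65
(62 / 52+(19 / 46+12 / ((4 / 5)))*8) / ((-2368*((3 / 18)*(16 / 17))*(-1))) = 3796899 / 11328512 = 0.34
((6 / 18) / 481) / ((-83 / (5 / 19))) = -5 / 2275611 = -0.00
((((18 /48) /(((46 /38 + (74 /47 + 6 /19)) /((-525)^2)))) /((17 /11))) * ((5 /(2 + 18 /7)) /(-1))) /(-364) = 13537321875 /208878592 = 64.81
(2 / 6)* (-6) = -2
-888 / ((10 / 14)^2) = -43512 / 25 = -1740.48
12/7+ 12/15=88/35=2.51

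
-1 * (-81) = 81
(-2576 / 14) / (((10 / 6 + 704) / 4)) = -2208 / 2117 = -1.04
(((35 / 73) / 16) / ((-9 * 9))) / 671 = -35 / 63481968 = -0.00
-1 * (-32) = 32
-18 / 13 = -1.38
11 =11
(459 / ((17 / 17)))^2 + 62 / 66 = 6952504 / 33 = 210681.94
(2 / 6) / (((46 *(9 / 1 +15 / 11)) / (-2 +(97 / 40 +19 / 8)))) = 77 / 39330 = 0.00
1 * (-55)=-55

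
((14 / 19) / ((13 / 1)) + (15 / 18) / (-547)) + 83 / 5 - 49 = -131102383 / 4053270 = -32.34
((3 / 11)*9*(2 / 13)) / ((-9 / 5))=-30 / 143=-0.21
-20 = -20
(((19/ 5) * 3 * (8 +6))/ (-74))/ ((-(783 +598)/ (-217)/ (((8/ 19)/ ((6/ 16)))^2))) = -6221824/ 14562645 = -0.43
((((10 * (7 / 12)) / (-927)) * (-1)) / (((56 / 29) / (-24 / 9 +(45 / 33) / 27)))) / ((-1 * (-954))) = -37555 / 4202469216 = -0.00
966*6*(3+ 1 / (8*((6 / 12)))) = 18837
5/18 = 0.28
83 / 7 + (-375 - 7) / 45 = 3.37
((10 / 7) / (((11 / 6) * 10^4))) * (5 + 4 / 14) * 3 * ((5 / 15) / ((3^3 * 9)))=37 / 21829500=0.00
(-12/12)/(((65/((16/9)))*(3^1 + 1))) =-0.01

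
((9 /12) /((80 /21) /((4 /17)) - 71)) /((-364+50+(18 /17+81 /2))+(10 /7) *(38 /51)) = 22491 /446042426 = 0.00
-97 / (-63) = 97 / 63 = 1.54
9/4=2.25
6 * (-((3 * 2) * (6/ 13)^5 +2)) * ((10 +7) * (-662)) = 53292776808/ 371293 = 143532.94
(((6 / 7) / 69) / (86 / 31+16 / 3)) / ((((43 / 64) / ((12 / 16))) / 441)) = 281232 / 372853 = 0.75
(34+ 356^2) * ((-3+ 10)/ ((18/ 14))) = 6211730/ 9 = 690192.22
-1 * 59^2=-3481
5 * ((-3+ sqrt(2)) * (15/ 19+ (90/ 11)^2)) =-2335725/ 2299+ 778575 * sqrt(2)/ 2299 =-537.04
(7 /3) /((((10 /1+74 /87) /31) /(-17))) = -106981 /944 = -113.33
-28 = -28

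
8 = 8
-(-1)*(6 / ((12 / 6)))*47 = 141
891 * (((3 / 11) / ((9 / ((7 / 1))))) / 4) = 47.25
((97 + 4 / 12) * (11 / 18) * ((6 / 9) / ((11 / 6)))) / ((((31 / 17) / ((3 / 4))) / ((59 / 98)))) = 73219 / 13671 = 5.36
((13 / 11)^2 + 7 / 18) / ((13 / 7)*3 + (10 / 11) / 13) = 353899 / 1118106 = 0.32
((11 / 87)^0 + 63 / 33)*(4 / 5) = 128 / 55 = 2.33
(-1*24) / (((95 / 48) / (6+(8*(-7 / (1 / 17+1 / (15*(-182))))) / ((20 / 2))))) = 14770944 / 13565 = 1088.90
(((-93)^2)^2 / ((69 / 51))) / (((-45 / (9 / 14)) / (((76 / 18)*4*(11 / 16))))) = -29531431017 / 3220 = -9171251.87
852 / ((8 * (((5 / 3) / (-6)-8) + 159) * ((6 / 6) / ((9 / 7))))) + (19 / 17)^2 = 11841868 / 5488399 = 2.16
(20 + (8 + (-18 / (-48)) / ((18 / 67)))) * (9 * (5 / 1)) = 21165 / 16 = 1322.81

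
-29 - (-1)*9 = -20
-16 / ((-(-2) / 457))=-3656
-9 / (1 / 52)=-468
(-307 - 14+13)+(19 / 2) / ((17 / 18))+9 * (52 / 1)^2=408647 / 17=24038.06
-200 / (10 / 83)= -1660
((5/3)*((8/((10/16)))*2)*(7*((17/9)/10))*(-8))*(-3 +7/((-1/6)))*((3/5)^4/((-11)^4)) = 0.18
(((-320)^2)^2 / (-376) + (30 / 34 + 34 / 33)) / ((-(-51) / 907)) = -666929679699083 / 1344717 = -495962852.93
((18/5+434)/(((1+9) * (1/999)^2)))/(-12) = -181968849/50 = -3639376.98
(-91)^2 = 8281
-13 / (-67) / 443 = 13 / 29681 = 0.00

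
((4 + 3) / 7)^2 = 1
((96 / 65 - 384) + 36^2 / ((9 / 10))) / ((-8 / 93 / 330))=-4056745.85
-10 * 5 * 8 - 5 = -405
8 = 8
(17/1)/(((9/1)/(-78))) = -442/3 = -147.33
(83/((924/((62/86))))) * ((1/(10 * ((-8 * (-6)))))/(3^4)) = 2573/1544780160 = 0.00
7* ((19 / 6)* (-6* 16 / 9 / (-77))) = 304 / 99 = 3.07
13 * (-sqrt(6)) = -13 * sqrt(6) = -31.84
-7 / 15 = -0.47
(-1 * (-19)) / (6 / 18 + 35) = 57 / 106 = 0.54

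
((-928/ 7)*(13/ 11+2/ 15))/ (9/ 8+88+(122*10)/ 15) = -230144/ 225005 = -1.02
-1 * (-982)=982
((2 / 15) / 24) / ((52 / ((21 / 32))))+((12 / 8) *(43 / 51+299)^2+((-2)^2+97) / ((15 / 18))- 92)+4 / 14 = 1816283452063 / 13465088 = 134888.35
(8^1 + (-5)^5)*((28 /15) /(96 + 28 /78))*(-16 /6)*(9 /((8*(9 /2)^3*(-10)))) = -756392 /3804975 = -0.20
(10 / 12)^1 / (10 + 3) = 5 / 78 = 0.06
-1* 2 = -2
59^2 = 3481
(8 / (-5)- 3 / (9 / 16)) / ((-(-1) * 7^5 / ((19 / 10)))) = -988 / 1260525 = -0.00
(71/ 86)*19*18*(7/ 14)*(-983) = -11934603/ 86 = -138774.45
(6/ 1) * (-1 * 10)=-60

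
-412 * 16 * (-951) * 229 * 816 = 1171448921088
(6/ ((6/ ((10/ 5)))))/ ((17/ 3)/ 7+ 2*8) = 42/ 353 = 0.12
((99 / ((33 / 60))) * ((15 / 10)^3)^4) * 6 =140126.04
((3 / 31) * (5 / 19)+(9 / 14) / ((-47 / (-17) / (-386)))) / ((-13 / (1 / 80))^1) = 8693823 / 100766120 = 0.09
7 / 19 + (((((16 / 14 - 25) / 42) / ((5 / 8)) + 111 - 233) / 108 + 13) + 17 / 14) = 5069377 / 377055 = 13.44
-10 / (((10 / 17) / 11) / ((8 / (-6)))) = 748 / 3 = 249.33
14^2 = 196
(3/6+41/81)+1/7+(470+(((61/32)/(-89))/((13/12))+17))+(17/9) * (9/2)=2606385839/5248152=496.63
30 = 30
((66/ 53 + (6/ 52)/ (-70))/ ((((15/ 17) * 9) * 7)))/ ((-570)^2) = 25177/ 365631630000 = 0.00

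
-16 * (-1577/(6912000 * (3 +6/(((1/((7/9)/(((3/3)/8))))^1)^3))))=14193/5631376000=0.00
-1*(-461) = 461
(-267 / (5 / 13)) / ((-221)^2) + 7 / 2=3.49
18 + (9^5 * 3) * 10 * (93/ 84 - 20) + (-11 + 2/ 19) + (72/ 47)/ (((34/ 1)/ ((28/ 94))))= -334316355769971/ 9989098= -33468122.52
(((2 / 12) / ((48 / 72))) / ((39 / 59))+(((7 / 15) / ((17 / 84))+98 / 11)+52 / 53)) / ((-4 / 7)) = -680446991 / 30922320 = -22.01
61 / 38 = 1.61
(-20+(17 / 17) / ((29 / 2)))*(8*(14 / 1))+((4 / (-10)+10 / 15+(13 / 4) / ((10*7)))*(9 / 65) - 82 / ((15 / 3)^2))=-1179903503 / 527800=-2235.51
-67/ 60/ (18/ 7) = -469/ 1080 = -0.43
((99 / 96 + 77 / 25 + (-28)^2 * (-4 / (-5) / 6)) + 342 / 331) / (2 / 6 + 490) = 87128057 / 389520800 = 0.22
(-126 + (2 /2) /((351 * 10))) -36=-568619 /3510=-162.00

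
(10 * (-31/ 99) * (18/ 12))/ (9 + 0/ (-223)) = -155/ 297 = -0.52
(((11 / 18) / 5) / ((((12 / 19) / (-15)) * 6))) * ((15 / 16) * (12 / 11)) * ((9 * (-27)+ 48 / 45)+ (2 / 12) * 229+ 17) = 106457 / 1152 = 92.41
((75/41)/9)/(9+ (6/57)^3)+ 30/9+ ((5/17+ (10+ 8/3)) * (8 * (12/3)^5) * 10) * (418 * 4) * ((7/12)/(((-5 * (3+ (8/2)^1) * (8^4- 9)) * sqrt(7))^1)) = 25484465/7593897- 4526866432 * sqrt(7)/4377177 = -2732.87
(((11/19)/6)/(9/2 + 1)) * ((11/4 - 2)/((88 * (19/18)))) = 9/63536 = 0.00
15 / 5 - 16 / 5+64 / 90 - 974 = -43807 / 45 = -973.49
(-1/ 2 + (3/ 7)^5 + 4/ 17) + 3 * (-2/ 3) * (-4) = 4428503/ 571438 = 7.75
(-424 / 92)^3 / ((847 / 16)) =-19056256 / 10305449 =-1.85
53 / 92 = 0.58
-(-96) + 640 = 736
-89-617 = -706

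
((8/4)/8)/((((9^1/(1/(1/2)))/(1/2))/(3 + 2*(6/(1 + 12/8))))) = 13/60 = 0.22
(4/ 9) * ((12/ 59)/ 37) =16/ 6549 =0.00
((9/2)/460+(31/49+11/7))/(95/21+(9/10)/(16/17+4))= 299403/636433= 0.47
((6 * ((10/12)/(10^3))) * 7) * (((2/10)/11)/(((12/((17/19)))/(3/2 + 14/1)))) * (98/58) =180761/145464000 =0.00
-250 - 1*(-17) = -233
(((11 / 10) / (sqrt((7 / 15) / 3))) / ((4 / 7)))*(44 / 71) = 363*sqrt(35) / 710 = 3.02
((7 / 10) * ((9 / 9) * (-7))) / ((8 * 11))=-49 / 880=-0.06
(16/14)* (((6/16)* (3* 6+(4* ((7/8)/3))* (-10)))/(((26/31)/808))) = 237956/91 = 2614.90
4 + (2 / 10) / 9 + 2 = 271 / 45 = 6.02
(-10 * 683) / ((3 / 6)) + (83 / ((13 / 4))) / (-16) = -710403 / 52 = -13661.60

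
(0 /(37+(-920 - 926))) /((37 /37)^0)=0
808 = 808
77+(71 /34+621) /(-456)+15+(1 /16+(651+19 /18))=113641 /153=742.75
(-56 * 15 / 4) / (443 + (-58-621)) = 105 / 118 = 0.89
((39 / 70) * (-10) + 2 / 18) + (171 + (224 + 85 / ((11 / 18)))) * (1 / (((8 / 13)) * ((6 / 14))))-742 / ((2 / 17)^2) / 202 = 982276619 / 559944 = 1754.24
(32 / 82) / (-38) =-8 / 779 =-0.01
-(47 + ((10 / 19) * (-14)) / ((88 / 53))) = -42.56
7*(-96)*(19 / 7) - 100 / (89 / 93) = -171636 / 89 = -1928.49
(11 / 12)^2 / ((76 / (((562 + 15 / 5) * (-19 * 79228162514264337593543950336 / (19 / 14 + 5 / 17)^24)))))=-92337985873522853575442030923008721167075823576167461502719583886897906176842062480015360 / 1658302358660960276209533984925331156446924438850701537752254409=-55682237555329524810882860.00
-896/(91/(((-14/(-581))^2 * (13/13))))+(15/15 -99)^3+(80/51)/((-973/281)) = -941192.46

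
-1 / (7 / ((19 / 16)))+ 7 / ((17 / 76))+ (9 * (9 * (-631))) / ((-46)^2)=7020233 / 1007216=6.97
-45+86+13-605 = -551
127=127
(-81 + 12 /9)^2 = 57121 /9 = 6346.78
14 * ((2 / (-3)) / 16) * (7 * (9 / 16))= -147 / 64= -2.30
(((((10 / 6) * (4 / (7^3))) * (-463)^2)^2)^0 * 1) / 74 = 1 / 74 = 0.01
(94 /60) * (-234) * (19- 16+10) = -23829 /5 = -4765.80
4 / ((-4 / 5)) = -5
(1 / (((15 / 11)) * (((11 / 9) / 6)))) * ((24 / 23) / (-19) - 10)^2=347530248 / 954845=363.97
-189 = -189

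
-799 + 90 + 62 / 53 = -37515 / 53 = -707.83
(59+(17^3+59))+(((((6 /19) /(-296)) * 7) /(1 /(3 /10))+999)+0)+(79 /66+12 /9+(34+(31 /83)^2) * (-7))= 37036532421109 /6392716440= 5793.55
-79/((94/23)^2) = -41791/8836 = -4.73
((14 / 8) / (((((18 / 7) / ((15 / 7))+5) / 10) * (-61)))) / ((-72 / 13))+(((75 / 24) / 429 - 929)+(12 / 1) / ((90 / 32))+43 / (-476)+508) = -416.81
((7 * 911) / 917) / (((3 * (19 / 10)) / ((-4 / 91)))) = -36440 / 679497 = -0.05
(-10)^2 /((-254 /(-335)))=16750 /127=131.89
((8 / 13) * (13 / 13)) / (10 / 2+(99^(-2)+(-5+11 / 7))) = 274428 / 700817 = 0.39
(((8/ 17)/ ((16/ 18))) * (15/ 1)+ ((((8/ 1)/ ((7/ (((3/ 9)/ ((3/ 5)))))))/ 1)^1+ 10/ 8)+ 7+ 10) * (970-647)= 2183537/ 252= 8664.83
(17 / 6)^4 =83521 / 1296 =64.45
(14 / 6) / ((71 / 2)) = 14 / 213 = 0.07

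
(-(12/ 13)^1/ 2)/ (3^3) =-2/ 117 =-0.02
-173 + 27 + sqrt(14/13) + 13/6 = -863/6 + sqrt(182)/13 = -142.80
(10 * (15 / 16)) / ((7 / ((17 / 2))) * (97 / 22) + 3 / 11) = 2805 / 1168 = 2.40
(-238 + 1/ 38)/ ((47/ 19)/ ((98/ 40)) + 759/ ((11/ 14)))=-443107/ 1800572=-0.25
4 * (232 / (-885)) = -928 / 885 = -1.05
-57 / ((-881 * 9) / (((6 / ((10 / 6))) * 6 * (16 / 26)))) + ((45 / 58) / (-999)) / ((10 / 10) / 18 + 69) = 7297360833 / 76376563835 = 0.10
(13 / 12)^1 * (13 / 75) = 169 / 900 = 0.19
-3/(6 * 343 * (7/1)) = -1/4802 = -0.00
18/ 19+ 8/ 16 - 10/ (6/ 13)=-2305/ 114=-20.22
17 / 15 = 1.13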